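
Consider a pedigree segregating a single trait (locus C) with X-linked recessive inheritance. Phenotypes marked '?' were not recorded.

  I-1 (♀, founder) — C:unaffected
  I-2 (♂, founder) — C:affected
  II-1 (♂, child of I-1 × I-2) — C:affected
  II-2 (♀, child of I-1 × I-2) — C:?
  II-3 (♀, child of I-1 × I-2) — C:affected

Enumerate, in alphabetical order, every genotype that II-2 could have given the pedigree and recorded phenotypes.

C/I-1 un ·: X^CX^c
C/I-2 aff ·: X^cY
C/II-1 aff I-1×I-2: X^cY
C/II-2 ? I-1×I-2: X^CX^c|X^cX^c
C/II-3 aff I-1×I-2: X^cX^c
⇒ C over [I-1,I-2,II-1,II-2,II-3]: 2 consistent

II-2 ∈ {X^CX^c, X^cX^c}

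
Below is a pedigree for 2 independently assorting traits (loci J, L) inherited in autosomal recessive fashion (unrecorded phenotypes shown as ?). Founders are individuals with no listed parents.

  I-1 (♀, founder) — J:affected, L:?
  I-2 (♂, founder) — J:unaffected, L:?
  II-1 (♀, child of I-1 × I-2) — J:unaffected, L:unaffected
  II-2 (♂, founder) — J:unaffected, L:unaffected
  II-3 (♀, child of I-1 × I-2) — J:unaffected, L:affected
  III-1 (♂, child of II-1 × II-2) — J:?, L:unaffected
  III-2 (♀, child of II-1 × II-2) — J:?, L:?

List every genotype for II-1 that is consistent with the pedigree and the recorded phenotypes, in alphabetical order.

II-1 ∈ {Jj LL, Jj Ll}

J/I-1 aff ·: jj
J/I-2 un ·: JJ|Jj
J/II-1 un I-1×I-2: Jj
J/II-2 un ·: JJ|Jj
J/II-3 un I-1×I-2: Jj
J/III-1 ? II-1×II-2: JJ|Jj|jj
J/III-2 ? II-1×II-2: JJ|Jj|jj
⇒ J over [I-1,I-2,II-1,II-2,II-3,III-1,III-2]: 26 consistent
L/I-1 ? ·: Ll|ll
L/I-2 ? ·: Ll|ll
L/II-1 un I-1×I-2: LL|Ll
L/II-2 un ·: LL|Ll
L/II-3 aff I-1×I-2: ll
L/III-1 un II-1×II-2: LL|Ll
L/III-2 ? II-1×II-2: LL|Ll|ll
⇒ L over [I-1,I-2,II-1,II-2,II-3,III-1,III-2]: 35 consistent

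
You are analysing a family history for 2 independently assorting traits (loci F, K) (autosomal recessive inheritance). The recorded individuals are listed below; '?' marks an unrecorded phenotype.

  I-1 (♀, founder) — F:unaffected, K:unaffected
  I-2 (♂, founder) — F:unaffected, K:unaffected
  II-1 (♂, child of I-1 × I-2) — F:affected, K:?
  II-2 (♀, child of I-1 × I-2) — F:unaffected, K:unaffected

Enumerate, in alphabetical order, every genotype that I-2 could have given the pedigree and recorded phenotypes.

F/I-1 un ·: Ff
F/I-2 un ·: Ff
F/II-1 aff I-1×I-2: ff
F/II-2 un I-1×I-2: FF|Ff
⇒ F over [I-1,I-2,II-1,II-2]: 2 consistent
K/I-1 un ·: KK|Kk
K/I-2 un ·: KK|Kk
K/II-1 ? I-1×I-2: KK|Kk|kk
K/II-2 un I-1×I-2: KK|Kk
⇒ K over [I-1,I-2,II-1,II-2]: 15 consistent

I-2 ∈ {Ff KK, Ff Kk}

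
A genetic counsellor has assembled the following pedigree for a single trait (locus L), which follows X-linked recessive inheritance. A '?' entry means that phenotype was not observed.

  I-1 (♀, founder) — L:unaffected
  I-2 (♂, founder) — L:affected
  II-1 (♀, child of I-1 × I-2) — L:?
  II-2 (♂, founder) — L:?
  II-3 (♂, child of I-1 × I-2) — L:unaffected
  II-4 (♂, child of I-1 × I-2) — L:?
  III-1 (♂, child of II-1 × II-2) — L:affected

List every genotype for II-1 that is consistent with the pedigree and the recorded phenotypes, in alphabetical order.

II-1 ∈ {X^LX^l, X^lX^l}

L/I-1 un ·: X^LX^L|X^LX^l
L/I-2 aff ·: X^lY
L/II-1 ? I-1×I-2: X^LX^l|X^lX^l
L/II-2 ? ·: X^LY|X^lY
L/II-3 un I-1×I-2: X^LY
L/II-4 ? I-1×I-2: X^LY|X^lY
L/III-1 aff II-1×II-2: X^lY
⇒ L over [I-1,I-2,II-1,II-2,II-3,II-4,III-1]: 10 consistent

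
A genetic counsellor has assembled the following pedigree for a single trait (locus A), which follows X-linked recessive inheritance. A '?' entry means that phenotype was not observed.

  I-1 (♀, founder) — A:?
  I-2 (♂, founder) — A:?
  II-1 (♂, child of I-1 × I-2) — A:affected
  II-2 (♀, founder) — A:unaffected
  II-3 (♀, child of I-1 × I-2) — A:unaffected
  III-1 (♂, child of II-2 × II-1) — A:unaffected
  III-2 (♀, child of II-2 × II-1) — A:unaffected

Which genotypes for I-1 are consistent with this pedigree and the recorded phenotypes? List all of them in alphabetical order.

I-1 ∈ {X^AX^a, X^aX^a}

A/I-1 ? ·: X^AX^a|X^aX^a
A/I-2 ? ·: X^AY|X^aY
A/II-1 aff I-1×I-2: X^aY
A/II-2 un ·: X^AX^A|X^AX^a
A/II-3 un I-1×I-2: X^AX^A|X^AX^a
A/III-1 un II-2×II-1: X^AY
A/III-2 un II-2×II-1: X^AX^a
⇒ A over [I-1,I-2,II-1,II-2,II-3,III-1,III-2]: 8 consistent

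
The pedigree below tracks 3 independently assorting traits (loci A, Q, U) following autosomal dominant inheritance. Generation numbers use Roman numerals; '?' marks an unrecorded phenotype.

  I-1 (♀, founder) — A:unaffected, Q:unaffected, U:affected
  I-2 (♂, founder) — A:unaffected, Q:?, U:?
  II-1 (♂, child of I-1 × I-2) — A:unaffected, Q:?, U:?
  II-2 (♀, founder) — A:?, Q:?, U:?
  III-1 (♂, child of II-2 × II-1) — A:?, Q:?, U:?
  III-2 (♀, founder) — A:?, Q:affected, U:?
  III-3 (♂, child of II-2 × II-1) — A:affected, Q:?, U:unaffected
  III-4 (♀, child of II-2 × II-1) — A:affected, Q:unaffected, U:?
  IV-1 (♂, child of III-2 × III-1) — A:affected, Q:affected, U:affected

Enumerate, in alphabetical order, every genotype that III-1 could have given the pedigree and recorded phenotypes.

III-1 ∈ {Aa QQ UU, Aa QQ Uu, Aa QQ uu, Aa Qq UU, Aa Qq Uu, Aa Qq uu, Aa qq UU, Aa qq Uu, Aa qq uu, aa QQ UU, aa QQ Uu, aa QQ uu, aa Qq UU, aa Qq Uu, aa Qq uu, aa qq UU, aa qq Uu, aa qq uu}

A/I-1 un ·: aa
A/I-2 un ·: aa
A/II-1 un I-1×I-2: aa
A/II-2 ? ·: Aa|AA
A/III-1 ? II-2×II-1: aa|Aa
A/III-2 ? ·: aa|Aa|AA
A/III-3 aff II-2×II-1: Aa
A/III-4 aff II-2×II-1: Aa
A/IV-1 aff III-2×III-1: Aa|AA
⇒ A over [I-1,I-2,II-1,II-2,III-1,III-2,III-3,III-4,IV-1]: 12 consistent
Q/I-1 un ·: qq
Q/I-2 ? ·: qq|Qq|QQ
Q/II-1 ? I-1×I-2: qq|Qq
Q/II-2 ? ·: qq|Qq
Q/III-1 ? II-2×II-1: qq|Qq|QQ
Q/III-2 aff ·: Qq|QQ
Q/III-3 ? II-2×II-1: qq|Qq|QQ
Q/III-4 un II-2×II-1: qq
Q/IV-1 aff III-2×III-1: Qq|QQ
⇒ Q over [I-1,I-2,II-1,II-2,III-1,III-2,III-3,III-4,IV-1]: 106 consistent
U/I-1 aff ·: Uu|UU
U/I-2 ? ·: uu|Uu|UU
U/II-1 ? I-1×I-2: uu|Uu
U/II-2 ? ·: uu|Uu
U/III-1 ? II-2×II-1: uu|Uu|UU
U/III-2 ? ·: uu|Uu|UU
U/III-3 un II-2×II-1: uu
U/III-4 ? II-2×II-1: uu|Uu|UU
U/IV-1 aff III-2×III-1: Uu|UU
⇒ U over [I-1,I-2,II-1,II-2,III-1,III-2,III-3,III-4,IV-1]: 267 consistent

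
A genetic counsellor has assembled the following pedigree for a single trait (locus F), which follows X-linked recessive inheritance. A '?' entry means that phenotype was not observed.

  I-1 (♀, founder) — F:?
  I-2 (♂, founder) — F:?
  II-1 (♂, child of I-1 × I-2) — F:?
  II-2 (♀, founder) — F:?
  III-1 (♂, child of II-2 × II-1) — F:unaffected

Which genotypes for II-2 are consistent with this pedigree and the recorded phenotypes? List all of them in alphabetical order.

F/I-1 ? ·: X^FX^F|X^FX^f|X^fX^f
F/I-2 ? ·: X^FY|X^fY
F/II-1 ? I-1×I-2: X^FY|X^fY
F/II-2 ? ·: X^FX^F|X^FX^f
F/III-1 un II-2×II-1: X^FY
⇒ F over [I-1,I-2,II-1,II-2,III-1]: 16 consistent

II-2 ∈ {X^FX^F, X^FX^f}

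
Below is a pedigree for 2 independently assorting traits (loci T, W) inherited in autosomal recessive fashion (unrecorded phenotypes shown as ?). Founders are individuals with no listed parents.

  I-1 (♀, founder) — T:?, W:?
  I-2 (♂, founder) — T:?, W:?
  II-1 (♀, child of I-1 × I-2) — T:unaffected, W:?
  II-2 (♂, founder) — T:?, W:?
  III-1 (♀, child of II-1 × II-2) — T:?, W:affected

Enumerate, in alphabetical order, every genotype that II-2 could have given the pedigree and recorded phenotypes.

T/I-1 ? ·: TT|Tt|tt
T/I-2 ? ·: TT|Tt|tt
T/II-1 un I-1×I-2: TT|Tt
T/II-2 ? ·: TT|Tt|tt
T/III-1 ? II-1×II-2: TT|Tt|tt
⇒ T over [I-1,I-2,II-1,II-2,III-1]: 65 consistent
W/I-1 ? ·: WW|Ww|ww
W/I-2 ? ·: WW|Ww|ww
W/II-1 ? I-1×I-2: Ww|ww
W/II-2 ? ·: Ww|ww
W/III-1 aff II-1×II-2: ww
⇒ W over [I-1,I-2,II-1,II-2,III-1]: 22 consistent

II-2 ∈ {TT Ww, TT ww, Tt Ww, Tt ww, tt Ww, tt ww}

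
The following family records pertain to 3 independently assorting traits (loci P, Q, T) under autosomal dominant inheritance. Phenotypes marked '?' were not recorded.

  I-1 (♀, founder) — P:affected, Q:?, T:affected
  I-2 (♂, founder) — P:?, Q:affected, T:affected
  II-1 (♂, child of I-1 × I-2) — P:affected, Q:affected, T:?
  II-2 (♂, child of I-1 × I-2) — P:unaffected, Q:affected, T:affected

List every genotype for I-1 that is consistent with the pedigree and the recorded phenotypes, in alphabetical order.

P/I-1 aff ·: Pp
P/I-2 ? ·: pp|Pp
P/II-1 aff I-1×I-2: Pp|PP
P/II-2 un I-1×I-2: pp
⇒ P over [I-1,I-2,II-1,II-2]: 3 consistent
Q/I-1 ? ·: qq|Qq|QQ
Q/I-2 aff ·: Qq|QQ
Q/II-1 aff I-1×I-2: Qq|QQ
Q/II-2 aff I-1×I-2: Qq|QQ
⇒ Q over [I-1,I-2,II-1,II-2]: 15 consistent
T/I-1 aff ·: Tt|TT
T/I-2 aff ·: Tt|TT
T/II-1 ? I-1×I-2: tt|Tt|TT
T/II-2 aff I-1×I-2: Tt|TT
⇒ T over [I-1,I-2,II-1,II-2]: 15 consistent

I-1 ∈ {Pp QQ TT, Pp QQ Tt, Pp Qq TT, Pp Qq Tt, Pp qq TT, Pp qq Tt}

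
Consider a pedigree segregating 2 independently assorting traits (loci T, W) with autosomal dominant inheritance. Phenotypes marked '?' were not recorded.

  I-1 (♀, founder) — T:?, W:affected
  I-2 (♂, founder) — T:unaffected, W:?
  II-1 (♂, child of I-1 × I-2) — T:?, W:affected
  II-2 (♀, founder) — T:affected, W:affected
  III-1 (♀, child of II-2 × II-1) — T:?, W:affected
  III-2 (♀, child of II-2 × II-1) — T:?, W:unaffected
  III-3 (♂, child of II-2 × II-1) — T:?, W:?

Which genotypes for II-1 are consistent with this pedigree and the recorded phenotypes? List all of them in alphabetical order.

T/I-1 ? ·: tt|Tt|TT
T/I-2 un ·: tt
T/II-1 ? I-1×I-2: tt|Tt
T/II-2 aff ·: Tt|TT
T/III-1 ? II-2×II-1: tt|Tt|TT
T/III-2 ? II-2×II-1: tt|Tt|TT
T/III-3 ? II-2×II-1: tt|Tt|TT
⇒ T over [I-1,I-2,II-1,II-2,III-1,III-2,III-3]: 88 consistent
W/I-1 aff ·: Ww|WW
W/I-2 ? ·: ww|Ww|WW
W/II-1 aff I-1×I-2: Ww
W/II-2 aff ·: Ww
W/III-1 aff II-2×II-1: Ww|WW
W/III-2 un II-2×II-1: ww
W/III-3 ? II-2×II-1: ww|Ww|WW
⇒ W over [I-1,I-2,II-1,II-2,III-1,III-2,III-3]: 30 consistent

II-1 ∈ {Tt Ww, tt Ww}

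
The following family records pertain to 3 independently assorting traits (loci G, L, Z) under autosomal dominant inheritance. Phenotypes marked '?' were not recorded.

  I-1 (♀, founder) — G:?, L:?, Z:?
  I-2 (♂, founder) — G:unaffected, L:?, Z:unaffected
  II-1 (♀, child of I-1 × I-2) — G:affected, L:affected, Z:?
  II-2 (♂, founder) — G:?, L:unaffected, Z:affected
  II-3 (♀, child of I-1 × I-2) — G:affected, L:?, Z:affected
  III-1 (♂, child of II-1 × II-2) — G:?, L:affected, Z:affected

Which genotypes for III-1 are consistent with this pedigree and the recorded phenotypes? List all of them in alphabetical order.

G/I-1 ? ·: Gg|GG
G/I-2 un ·: gg
G/II-1 aff I-1×I-2: Gg
G/II-2 ? ·: gg|Gg|GG
G/II-3 aff I-1×I-2: Gg
G/III-1 ? II-1×II-2: gg|Gg|GG
⇒ G over [I-1,I-2,II-1,II-2,II-3,III-1]: 14 consistent
L/I-1 ? ·: ll|Ll|LL
L/I-2 ? ·: ll|Ll|LL
L/II-1 aff I-1×I-2: Ll|LL
L/II-2 un ·: ll
L/II-3 ? I-1×I-2: ll|Ll|LL
L/III-1 aff II-1×II-2: Ll
⇒ L over [I-1,I-2,II-1,II-2,II-3,III-1]: 21 consistent
Z/I-1 ? ·: Zz|ZZ
Z/I-2 un ·: zz
Z/II-1 ? I-1×I-2: zz|Zz
Z/II-2 aff ·: Zz|ZZ
Z/II-3 aff I-1×I-2: Zz
Z/III-1 aff II-1×II-2: Zz|ZZ
⇒ Z over [I-1,I-2,II-1,II-2,II-3,III-1]: 10 consistent

III-1 ∈ {GG Ll ZZ, GG Ll Zz, Gg Ll ZZ, Gg Ll Zz, gg Ll ZZ, gg Ll Zz}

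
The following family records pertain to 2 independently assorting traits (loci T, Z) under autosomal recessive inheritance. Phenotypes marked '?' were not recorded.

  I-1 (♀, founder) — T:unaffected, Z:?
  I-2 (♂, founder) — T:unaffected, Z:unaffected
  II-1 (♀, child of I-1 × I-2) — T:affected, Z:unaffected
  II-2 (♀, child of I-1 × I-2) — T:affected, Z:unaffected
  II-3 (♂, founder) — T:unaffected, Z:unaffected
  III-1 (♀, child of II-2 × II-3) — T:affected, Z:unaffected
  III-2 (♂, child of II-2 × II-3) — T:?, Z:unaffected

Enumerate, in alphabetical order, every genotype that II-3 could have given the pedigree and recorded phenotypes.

II-3 ∈ {Tt ZZ, Tt Zz}

T/I-1 un ·: Tt
T/I-2 un ·: Tt
T/II-1 aff I-1×I-2: tt
T/II-2 aff I-1×I-2: tt
T/II-3 un ·: Tt
T/III-1 aff II-2×II-3: tt
T/III-2 ? II-2×II-3: Tt|tt
⇒ T over [I-1,I-2,II-1,II-2,II-3,III-1,III-2]: 2 consistent
Z/I-1 ? ·: ZZ|Zz|zz
Z/I-2 un ·: ZZ|Zz
Z/II-1 un I-1×I-2: ZZ|Zz
Z/II-2 un I-1×I-2: ZZ|Zz
Z/II-3 un ·: ZZ|Zz
Z/III-1 un II-2×II-3: ZZ|Zz
Z/III-2 un II-2×II-3: ZZ|Zz
⇒ Z over [I-1,I-2,II-1,II-2,II-3,III-1,III-2]: 99 consistent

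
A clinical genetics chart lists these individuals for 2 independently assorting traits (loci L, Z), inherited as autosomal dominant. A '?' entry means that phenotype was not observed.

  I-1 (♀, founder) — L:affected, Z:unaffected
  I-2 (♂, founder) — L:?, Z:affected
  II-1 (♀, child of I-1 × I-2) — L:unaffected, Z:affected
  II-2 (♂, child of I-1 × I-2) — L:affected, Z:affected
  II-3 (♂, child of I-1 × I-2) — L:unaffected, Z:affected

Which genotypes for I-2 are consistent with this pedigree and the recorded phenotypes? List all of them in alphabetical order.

L/I-1 aff ·: Ll
L/I-2 ? ·: ll|Ll
L/II-1 un I-1×I-2: ll
L/II-2 aff I-1×I-2: Ll|LL
L/II-3 un I-1×I-2: ll
⇒ L over [I-1,I-2,II-1,II-2,II-3]: 3 consistent
Z/I-1 un ·: zz
Z/I-2 aff ·: Zz|ZZ
Z/II-1 aff I-1×I-2: Zz
Z/II-2 aff I-1×I-2: Zz
Z/II-3 aff I-1×I-2: Zz
⇒ Z over [I-1,I-2,II-1,II-2,II-3]: 2 consistent

I-2 ∈ {Ll ZZ, Ll Zz, ll ZZ, ll Zz}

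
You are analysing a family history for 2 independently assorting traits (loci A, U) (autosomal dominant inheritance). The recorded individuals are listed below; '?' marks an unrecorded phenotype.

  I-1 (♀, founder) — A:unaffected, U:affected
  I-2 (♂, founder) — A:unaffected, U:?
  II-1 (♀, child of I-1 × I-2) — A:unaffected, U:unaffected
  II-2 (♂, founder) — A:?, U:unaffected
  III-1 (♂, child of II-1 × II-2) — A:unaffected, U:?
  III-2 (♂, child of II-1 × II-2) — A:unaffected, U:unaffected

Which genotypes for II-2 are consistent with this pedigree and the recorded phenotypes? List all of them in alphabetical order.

A/I-1 un ·: aa
A/I-2 un ·: aa
A/II-1 un I-1×I-2: aa
A/II-2 ? ·: aa|Aa
A/III-1 un II-1×II-2: aa
A/III-2 un II-1×II-2: aa
⇒ A over [I-1,I-2,II-1,II-2,III-1,III-2]: 2 consistent
U/I-1 aff ·: Uu
U/I-2 ? ·: uu|Uu
U/II-1 un I-1×I-2: uu
U/II-2 un ·: uu
U/III-1 ? II-1×II-2: uu
U/III-2 un II-1×II-2: uu
⇒ U over [I-1,I-2,II-1,II-2,III-1,III-2]: 2 consistent

II-2 ∈ {Aa uu, aa uu}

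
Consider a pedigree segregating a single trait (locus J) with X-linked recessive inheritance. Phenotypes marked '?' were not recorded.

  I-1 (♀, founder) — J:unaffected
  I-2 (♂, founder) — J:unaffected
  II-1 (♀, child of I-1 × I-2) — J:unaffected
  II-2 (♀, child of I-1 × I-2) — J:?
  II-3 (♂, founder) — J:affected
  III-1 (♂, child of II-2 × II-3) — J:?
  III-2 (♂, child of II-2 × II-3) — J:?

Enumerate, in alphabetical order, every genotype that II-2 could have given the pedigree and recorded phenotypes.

II-2 ∈ {X^JX^J, X^JX^j}

J/I-1 un ·: X^JX^J|X^JX^j
J/I-2 un ·: X^JY
J/II-1 un I-1×I-2: X^JX^J|X^JX^j
J/II-2 ? I-1×I-2: X^JX^J|X^JX^j
J/II-3 aff ·: X^jY
J/III-1 ? II-2×II-3: X^JY|X^jY
J/III-2 ? II-2×II-3: X^JY|X^jY
⇒ J over [I-1,I-2,II-1,II-2,II-3,III-1,III-2]: 11 consistent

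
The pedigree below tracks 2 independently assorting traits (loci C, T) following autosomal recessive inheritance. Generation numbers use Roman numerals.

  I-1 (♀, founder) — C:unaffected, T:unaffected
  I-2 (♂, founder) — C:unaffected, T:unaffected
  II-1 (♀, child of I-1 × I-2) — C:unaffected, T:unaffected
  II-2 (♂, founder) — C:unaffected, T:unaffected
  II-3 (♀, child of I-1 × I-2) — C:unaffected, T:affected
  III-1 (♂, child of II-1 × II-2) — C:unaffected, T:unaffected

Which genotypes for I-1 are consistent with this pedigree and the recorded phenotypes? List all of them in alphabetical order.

C/I-1 un ·: CC|Cc
C/I-2 un ·: CC|Cc
C/II-1 un I-1×I-2: CC|Cc
C/II-2 un ·: CC|Cc
C/II-3 un I-1×I-2: CC|Cc
C/III-1 un II-1×II-2: CC|Cc
⇒ C over [I-1,I-2,II-1,II-2,II-3,III-1]: 45 consistent
T/I-1 un ·: Tt
T/I-2 un ·: Tt
T/II-1 un I-1×I-2: TT|Tt
T/II-2 un ·: TT|Tt
T/II-3 aff I-1×I-2: tt
T/III-1 un II-1×II-2: TT|Tt
⇒ T over [I-1,I-2,II-1,II-2,II-3,III-1]: 7 consistent

I-1 ∈ {CC Tt, Cc Tt}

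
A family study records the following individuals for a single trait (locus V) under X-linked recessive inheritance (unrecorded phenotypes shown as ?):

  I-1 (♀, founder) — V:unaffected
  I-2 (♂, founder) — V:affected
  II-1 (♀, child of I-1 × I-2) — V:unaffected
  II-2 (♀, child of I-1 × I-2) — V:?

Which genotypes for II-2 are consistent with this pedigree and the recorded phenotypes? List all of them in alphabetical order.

V/I-1 un ·: X^VX^V|X^VX^v
V/I-2 aff ·: X^vY
V/II-1 un I-1×I-2: X^VX^v
V/II-2 ? I-1×I-2: X^VX^v|X^vX^v
⇒ V over [I-1,I-2,II-1,II-2]: 3 consistent

II-2 ∈ {X^VX^v, X^vX^v}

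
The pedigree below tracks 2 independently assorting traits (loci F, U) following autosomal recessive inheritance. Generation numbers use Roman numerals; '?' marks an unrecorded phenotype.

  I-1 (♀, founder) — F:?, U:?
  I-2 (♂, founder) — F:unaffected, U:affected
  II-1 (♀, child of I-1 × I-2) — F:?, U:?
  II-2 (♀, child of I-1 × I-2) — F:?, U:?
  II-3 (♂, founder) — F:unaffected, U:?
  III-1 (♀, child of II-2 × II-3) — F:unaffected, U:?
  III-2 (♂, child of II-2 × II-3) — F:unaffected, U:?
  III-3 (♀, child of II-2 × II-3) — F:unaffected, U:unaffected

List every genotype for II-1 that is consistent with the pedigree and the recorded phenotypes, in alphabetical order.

II-1 ∈ {FF Uu, FF uu, Ff Uu, Ff uu, ff Uu, ff uu}

F/I-1 ? ·: FF|Ff|ff
F/I-2 un ·: FF|Ff
F/II-1 ? I-1×I-2: FF|Ff|ff
F/II-2 ? I-1×I-2: FF|Ff|ff
F/II-3 un ·: FF|Ff
F/III-1 un II-2×II-3: FF|Ff
F/III-2 un II-2×II-3: FF|Ff
F/III-3 un II-2×II-3: FF|Ff
⇒ F over [I-1,I-2,II-1,II-2,II-3,III-1,III-2,III-3]: 242 consistent
U/I-1 ? ·: UU|Uu|uu
U/I-2 aff ·: uu
U/II-1 ? I-1×I-2: Uu|uu
U/II-2 ? I-1×I-2: Uu|uu
U/II-3 ? ·: UU|Uu|uu
U/III-1 ? II-2×II-3: UU|Uu|uu
U/III-2 ? II-2×II-3: UU|Uu|uu
U/III-3 un II-2×II-3: UU|Uu
⇒ U over [I-1,I-2,II-1,II-2,II-3,III-1,III-2,III-3]: 105 consistent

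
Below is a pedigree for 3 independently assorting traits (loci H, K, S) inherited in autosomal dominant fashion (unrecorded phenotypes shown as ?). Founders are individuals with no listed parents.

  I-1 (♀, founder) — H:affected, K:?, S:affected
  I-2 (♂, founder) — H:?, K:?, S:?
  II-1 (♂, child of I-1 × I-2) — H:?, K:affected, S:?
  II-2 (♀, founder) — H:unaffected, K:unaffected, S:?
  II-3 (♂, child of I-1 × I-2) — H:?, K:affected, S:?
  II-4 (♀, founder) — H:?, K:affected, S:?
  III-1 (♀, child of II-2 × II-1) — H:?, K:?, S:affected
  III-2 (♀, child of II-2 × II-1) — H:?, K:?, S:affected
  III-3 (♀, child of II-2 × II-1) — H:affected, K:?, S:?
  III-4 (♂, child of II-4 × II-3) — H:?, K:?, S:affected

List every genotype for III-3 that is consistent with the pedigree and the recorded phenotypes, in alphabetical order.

H/I-1 aff ·: Hh|HH
H/I-2 ? ·: hh|Hh|HH
H/II-1 ? I-1×I-2: Hh|HH
H/II-2 un ·: hh
H/II-3 ? I-1×I-2: hh|Hh|HH
H/II-4 ? ·: hh|Hh|HH
H/III-1 ? II-2×II-1: hh|Hh
H/III-2 ? II-2×II-1: hh|Hh
H/III-3 aff II-2×II-1: Hh
H/III-4 ? II-4×II-3: hh|Hh|HH
⇒ H over [I-1,I-2,II-1,II-2,II-3,II-4,III-1,III-2,III-3,III-4]: 261 consistent
K/I-1 ? ·: kk|Kk|KK
K/I-2 ? ·: kk|Kk|KK
K/II-1 aff I-1×I-2: Kk|KK
K/II-2 un ·: kk
K/II-3 aff I-1×I-2: Kk|KK
K/II-4 aff ·: Kk|KK
K/III-1 ? II-2×II-1: kk|Kk
K/III-2 ? II-2×II-1: kk|Kk
K/III-3 ? II-2×II-1: kk|Kk
K/III-4 ? II-4×II-3: kk|Kk|KK
⇒ K over [I-1,I-2,II-1,II-2,II-3,II-4,III-1,III-2,III-3,III-4]: 379 consistent
S/I-1 aff ·: Ss|SS
S/I-2 ? ·: ss|Ss|SS
S/II-1 ? I-1×I-2: ss|Ss|SS
S/II-2 ? ·: ss|Ss|SS
S/II-3 ? I-1×I-2: ss|Ss|SS
S/II-4 ? ·: ss|Ss|SS
S/III-1 aff II-2×II-1: Ss|SS
S/III-2 aff II-2×II-1: Ss|SS
S/III-3 ? II-2×II-1: ss|Ss|SS
S/III-4 aff II-4×II-3: Ss|SS
⇒ S over [I-1,I-2,II-1,II-2,II-3,II-4,III-1,III-2,III-3,III-4]: 1286 consistent

III-3 ∈ {Hh Kk SS, Hh Kk Ss, Hh Kk ss, Hh kk SS, Hh kk Ss, Hh kk ss}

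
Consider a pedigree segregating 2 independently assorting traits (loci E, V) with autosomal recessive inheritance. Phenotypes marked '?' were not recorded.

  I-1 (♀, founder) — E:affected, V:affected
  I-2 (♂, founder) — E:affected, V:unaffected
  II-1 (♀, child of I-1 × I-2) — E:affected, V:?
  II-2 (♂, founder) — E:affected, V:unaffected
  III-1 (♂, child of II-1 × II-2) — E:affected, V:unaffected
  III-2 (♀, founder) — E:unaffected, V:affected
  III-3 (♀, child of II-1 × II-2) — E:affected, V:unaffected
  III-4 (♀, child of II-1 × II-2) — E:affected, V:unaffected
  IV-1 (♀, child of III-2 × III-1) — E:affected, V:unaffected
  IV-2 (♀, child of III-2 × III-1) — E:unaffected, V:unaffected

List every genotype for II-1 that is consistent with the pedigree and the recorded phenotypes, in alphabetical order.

E/I-1 aff ·: ee
E/I-2 aff ·: ee
E/II-1 aff I-1×I-2: ee
E/II-2 aff ·: ee
E/III-1 aff II-1×II-2: ee
E/III-2 un ·: Ee
E/III-3 aff II-1×II-2: ee
E/III-4 aff II-1×II-2: ee
E/IV-1 aff III-2×III-1: ee
E/IV-2 un III-2×III-1: Ee
⇒ E over [I-1,I-2,II-1,II-2,III-1,III-2,III-3,III-4,IV-1,IV-2]: 1 consistent
V/I-1 aff ·: vv
V/I-2 un ·: VV|Vv
V/II-1 ? I-1×I-2: Vv|vv
V/II-2 un ·: VV|Vv
V/III-1 un II-1×II-2: VV|Vv
V/III-2 aff ·: vv
V/III-3 un II-1×II-2: VV|Vv
V/III-4 un II-1×II-2: VV|Vv
V/IV-1 un III-2×III-1: Vv
V/IV-2 un III-2×III-1: Vv
⇒ V over [I-1,I-2,II-1,II-2,III-1,III-2,III-3,III-4,IV-1,IV-2]: 34 consistent

II-1 ∈ {ee Vv, ee vv}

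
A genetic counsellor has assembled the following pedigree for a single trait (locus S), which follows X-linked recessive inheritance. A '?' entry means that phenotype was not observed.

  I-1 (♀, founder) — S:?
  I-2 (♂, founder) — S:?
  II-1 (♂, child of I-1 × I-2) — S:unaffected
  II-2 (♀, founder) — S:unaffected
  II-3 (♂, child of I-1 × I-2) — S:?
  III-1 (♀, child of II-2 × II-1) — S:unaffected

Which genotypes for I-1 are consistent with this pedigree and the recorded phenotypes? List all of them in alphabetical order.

I-1 ∈ {X^SX^S, X^SX^s}

S/I-1 ? ·: X^SX^S|X^SX^s
S/I-2 ? ·: X^SY|X^sY
S/II-1 un I-1×I-2: X^SY
S/II-2 un ·: X^SX^S|X^SX^s
S/II-3 ? I-1×I-2: X^SY|X^sY
S/III-1 un II-2×II-1: X^SX^S|X^SX^s
⇒ S over [I-1,I-2,II-1,II-2,II-3,III-1]: 18 consistent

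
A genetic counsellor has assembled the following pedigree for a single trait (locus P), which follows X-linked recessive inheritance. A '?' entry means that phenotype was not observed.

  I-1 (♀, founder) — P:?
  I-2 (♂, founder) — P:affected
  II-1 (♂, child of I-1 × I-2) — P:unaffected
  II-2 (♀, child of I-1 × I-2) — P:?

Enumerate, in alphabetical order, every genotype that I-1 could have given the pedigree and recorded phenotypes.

P/I-1 ? ·: X^PX^P|X^PX^p
P/I-2 aff ·: X^pY
P/II-1 un I-1×I-2: X^PY
P/II-2 ? I-1×I-2: X^PX^p|X^pX^p
⇒ P over [I-1,I-2,II-1,II-2]: 3 consistent

I-1 ∈ {X^PX^P, X^PX^p}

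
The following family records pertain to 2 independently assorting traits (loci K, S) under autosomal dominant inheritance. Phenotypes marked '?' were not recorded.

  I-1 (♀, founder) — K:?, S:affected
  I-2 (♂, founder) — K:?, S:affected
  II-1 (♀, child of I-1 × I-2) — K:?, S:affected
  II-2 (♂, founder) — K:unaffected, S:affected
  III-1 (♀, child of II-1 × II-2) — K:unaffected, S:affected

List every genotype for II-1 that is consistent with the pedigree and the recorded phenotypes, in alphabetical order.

K/I-1 ? ·: kk|Kk|KK
K/I-2 ? ·: kk|Kk|KK
K/II-1 ? I-1×I-2: kk|Kk
K/II-2 un ·: kk
K/III-1 un II-1×II-2: kk
⇒ K over [I-1,I-2,II-1,II-2,III-1]: 11 consistent
S/I-1 aff ·: Ss|SS
S/I-2 aff ·: Ss|SS
S/II-1 aff I-1×I-2: Ss|SS
S/II-2 aff ·: Ss|SS
S/III-1 aff II-1×II-2: Ss|SS
⇒ S over [I-1,I-2,II-1,II-2,III-1]: 24 consistent

II-1 ∈ {Kk SS, Kk Ss, kk SS, kk Ss}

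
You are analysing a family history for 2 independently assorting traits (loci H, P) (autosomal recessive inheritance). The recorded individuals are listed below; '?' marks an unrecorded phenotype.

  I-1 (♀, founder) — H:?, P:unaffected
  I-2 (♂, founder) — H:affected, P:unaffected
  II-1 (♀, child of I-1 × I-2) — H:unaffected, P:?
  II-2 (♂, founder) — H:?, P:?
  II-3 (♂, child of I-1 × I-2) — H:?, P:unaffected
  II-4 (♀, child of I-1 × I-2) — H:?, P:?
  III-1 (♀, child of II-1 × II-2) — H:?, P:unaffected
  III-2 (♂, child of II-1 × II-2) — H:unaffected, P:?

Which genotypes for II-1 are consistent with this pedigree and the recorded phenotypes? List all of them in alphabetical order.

H/I-1 ? ·: HH|Hh
H/I-2 aff ·: hh
H/II-1 un I-1×I-2: Hh
H/II-2 ? ·: HH|Hh|hh
H/II-3 ? I-1×I-2: Hh|hh
H/II-4 ? I-1×I-2: Hh|hh
H/III-1 ? II-1×II-2: HH|Hh|hh
H/III-2 un II-1×II-2: HH|Hh
⇒ H over [I-1,I-2,II-1,II-2,II-3,II-4,III-1,III-2]: 60 consistent
P/I-1 un ·: PP|Pp
P/I-2 un ·: PP|Pp
P/II-1 ? I-1×I-2: PP|Pp|pp
P/II-2 ? ·: PP|Pp|pp
P/II-3 un I-1×I-2: PP|Pp
P/II-4 ? I-1×I-2: PP|Pp|pp
P/III-1 un II-1×II-2: PP|Pp
P/III-2 ? II-1×II-2: PP|Pp|pp
⇒ P over [I-1,I-2,II-1,II-2,II-3,II-4,III-1,III-2]: 276 consistent

II-1 ∈ {Hh PP, Hh Pp, Hh pp}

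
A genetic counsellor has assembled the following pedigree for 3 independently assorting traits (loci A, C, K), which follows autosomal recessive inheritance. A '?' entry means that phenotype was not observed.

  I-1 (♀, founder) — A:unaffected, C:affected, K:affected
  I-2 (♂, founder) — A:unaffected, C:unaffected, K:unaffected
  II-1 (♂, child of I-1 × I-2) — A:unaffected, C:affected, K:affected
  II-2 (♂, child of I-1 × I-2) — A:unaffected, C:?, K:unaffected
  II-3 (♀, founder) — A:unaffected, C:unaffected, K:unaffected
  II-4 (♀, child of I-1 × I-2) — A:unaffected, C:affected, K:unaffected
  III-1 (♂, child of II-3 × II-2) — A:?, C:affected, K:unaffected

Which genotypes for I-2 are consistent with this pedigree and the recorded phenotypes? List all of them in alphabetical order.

I-2 ∈ {AA Cc Kk, Aa Cc Kk}

A/I-1 un ·: AA|Aa
A/I-2 un ·: AA|Aa
A/II-1 un I-1×I-2: AA|Aa
A/II-2 un I-1×I-2: AA|Aa
A/II-3 un ·: AA|Aa
A/II-4 un I-1×I-2: AA|Aa
A/III-1 ? II-3×II-2: AA|Aa|aa
⇒ A over [I-1,I-2,II-1,II-2,II-3,II-4,III-1]: 99 consistent
C/I-1 aff ·: cc
C/I-2 un ·: Cc
C/II-1 aff I-1×I-2: cc
C/II-2 ? I-1×I-2: Cc|cc
C/II-3 un ·: Cc
C/II-4 aff I-1×I-2: cc
C/III-1 aff II-3×II-2: cc
⇒ C over [I-1,I-2,II-1,II-2,II-3,II-4,III-1]: 2 consistent
K/I-1 aff ·: kk
K/I-2 un ·: Kk
K/II-1 aff I-1×I-2: kk
K/II-2 un I-1×I-2: Kk
K/II-3 un ·: KK|Kk
K/II-4 un I-1×I-2: Kk
K/III-1 un II-3×II-2: KK|Kk
⇒ K over [I-1,I-2,II-1,II-2,II-3,II-4,III-1]: 4 consistent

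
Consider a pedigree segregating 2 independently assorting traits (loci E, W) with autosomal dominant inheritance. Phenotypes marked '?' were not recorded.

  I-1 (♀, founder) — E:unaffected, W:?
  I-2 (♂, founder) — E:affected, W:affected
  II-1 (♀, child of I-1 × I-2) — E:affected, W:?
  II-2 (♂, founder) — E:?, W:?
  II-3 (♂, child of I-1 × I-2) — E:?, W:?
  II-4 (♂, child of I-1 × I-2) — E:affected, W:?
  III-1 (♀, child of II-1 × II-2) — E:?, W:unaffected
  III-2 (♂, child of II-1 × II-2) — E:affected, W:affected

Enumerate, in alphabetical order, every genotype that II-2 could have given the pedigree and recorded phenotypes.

II-2 ∈ {EE Ww, EE ww, Ee Ww, Ee ww, ee Ww, ee ww}

E/I-1 un ·: ee
E/I-2 aff ·: Ee|EE
E/II-1 aff I-1×I-2: Ee
E/II-2 ? ·: ee|Ee|EE
E/II-3 ? I-1×I-2: ee|Ee
E/II-4 aff I-1×I-2: Ee
E/III-1 ? II-1×II-2: ee|Ee|EE
E/III-2 aff II-1×II-2: Ee|EE
⇒ E over [I-1,I-2,II-1,II-2,II-3,II-4,III-1,III-2]: 36 consistent
W/I-1 ? ·: ww|Ww|WW
W/I-2 aff ·: Ww|WW
W/II-1 ? I-1×I-2: ww|Ww
W/II-2 ? ·: ww|Ww
W/II-3 ? I-1×I-2: ww|Ww|WW
W/II-4 ? I-1×I-2: ww|Ww|WW
W/III-1 un II-1×II-2: ww
W/III-2 aff II-1×II-2: Ww|WW
⇒ W over [I-1,I-2,II-1,II-2,II-3,II-4,III-1,III-2]: 79 consistent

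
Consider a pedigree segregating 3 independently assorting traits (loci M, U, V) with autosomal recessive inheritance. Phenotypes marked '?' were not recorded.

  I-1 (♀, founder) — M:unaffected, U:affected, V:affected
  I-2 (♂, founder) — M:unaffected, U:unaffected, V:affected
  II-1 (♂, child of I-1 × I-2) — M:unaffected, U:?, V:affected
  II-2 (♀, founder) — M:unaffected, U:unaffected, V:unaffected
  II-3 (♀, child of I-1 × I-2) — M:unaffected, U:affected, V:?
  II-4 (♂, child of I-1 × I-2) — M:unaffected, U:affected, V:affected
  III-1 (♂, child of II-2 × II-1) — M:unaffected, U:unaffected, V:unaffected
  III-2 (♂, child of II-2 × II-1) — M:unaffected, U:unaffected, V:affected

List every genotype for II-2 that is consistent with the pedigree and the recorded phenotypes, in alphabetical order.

M/I-1 un ·: MM|Mm
M/I-2 un ·: MM|Mm
M/II-1 un I-1×I-2: MM|Mm
M/II-2 un ·: MM|Mm
M/II-3 un I-1×I-2: MM|Mm
M/II-4 un I-1×I-2: MM|Mm
M/III-1 un II-2×II-1: MM|Mm
M/III-2 un II-2×II-1: MM|Mm
⇒ M over [I-1,I-2,II-1,II-2,II-3,II-4,III-1,III-2]: 161 consistent
U/I-1 aff ·: uu
U/I-2 un ·: Uu
U/II-1 ? I-1×I-2: Uu|uu
U/II-2 un ·: UU|Uu
U/II-3 aff I-1×I-2: uu
U/II-4 aff I-1×I-2: uu
U/III-1 un II-2×II-1: UU|Uu
U/III-2 un II-2×II-1: UU|Uu
⇒ U over [I-1,I-2,II-1,II-2,II-3,II-4,III-1,III-2]: 10 consistent
V/I-1 aff ·: vv
V/I-2 aff ·: vv
V/II-1 aff I-1×I-2: vv
V/II-2 un ·: Vv
V/II-3 ? I-1×I-2: vv
V/II-4 aff I-1×I-2: vv
V/III-1 un II-2×II-1: Vv
V/III-2 aff II-2×II-1: vv
⇒ V over [I-1,I-2,II-1,II-2,II-3,II-4,III-1,III-2]: 1 consistent

II-2 ∈ {MM UU Vv, MM Uu Vv, Mm UU Vv, Mm Uu Vv}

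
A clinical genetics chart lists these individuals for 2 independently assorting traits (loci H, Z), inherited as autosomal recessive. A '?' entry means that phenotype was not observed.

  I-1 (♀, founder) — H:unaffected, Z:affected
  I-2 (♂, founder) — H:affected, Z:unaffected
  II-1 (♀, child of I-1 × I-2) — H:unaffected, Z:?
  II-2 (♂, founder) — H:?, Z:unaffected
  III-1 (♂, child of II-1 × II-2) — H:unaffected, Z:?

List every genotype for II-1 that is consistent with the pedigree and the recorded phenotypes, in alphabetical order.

II-1 ∈ {Hh Zz, Hh zz}

H/I-1 un ·: HH|Hh
H/I-2 aff ·: hh
H/II-1 un I-1×I-2: Hh
H/II-2 ? ·: HH|Hh|hh
H/III-1 un II-1×II-2: HH|Hh
⇒ H over [I-1,I-2,II-1,II-2,III-1]: 10 consistent
Z/I-1 aff ·: zz
Z/I-2 un ·: ZZ|Zz
Z/II-1 ? I-1×I-2: Zz|zz
Z/II-2 un ·: ZZ|Zz
Z/III-1 ? II-1×II-2: ZZ|Zz|zz
⇒ Z over [I-1,I-2,II-1,II-2,III-1]: 13 consistent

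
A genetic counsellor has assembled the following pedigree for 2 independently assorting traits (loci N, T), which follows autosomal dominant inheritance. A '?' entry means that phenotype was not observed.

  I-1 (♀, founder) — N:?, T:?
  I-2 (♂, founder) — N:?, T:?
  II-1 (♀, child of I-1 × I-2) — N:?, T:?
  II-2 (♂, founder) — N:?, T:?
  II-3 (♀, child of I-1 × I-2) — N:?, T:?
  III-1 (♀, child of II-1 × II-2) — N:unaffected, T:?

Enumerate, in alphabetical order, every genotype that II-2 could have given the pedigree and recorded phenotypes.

II-2 ∈ {Nn TT, Nn Tt, Nn tt, nn TT, nn Tt, nn tt}

N/I-1 ? ·: nn|Nn|NN
N/I-2 ? ·: nn|Nn|NN
N/II-1 ? I-1×I-2: nn|Nn
N/II-2 ? ·: nn|Nn
N/II-3 ? I-1×I-2: nn|Nn|NN
N/III-1 un II-1×II-2: nn
⇒ N over [I-1,I-2,II-1,II-2,II-3,III-1]: 42 consistent
T/I-1 ? ·: tt|Tt|TT
T/I-2 ? ·: tt|Tt|TT
T/II-1 ? I-1×I-2: tt|Tt|TT
T/II-2 ? ·: tt|Tt|TT
T/II-3 ? I-1×I-2: tt|Tt|TT
T/III-1 ? II-1×II-2: tt|Tt|TT
⇒ T over [I-1,I-2,II-1,II-2,II-3,III-1]: 155 consistent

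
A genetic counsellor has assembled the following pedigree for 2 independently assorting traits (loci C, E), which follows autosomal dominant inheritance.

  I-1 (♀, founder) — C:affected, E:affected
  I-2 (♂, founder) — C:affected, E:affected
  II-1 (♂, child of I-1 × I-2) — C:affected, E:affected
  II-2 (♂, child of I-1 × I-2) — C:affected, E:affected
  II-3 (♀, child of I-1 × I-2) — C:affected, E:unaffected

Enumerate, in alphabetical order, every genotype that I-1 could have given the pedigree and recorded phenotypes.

C/I-1 aff ·: Cc|CC
C/I-2 aff ·: Cc|CC
C/II-1 aff I-1×I-2: Cc|CC
C/II-2 aff I-1×I-2: Cc|CC
C/II-3 aff I-1×I-2: Cc|CC
⇒ C over [I-1,I-2,II-1,II-2,II-3]: 25 consistent
E/I-1 aff ·: Ee
E/I-2 aff ·: Ee
E/II-1 aff I-1×I-2: Ee|EE
E/II-2 aff I-1×I-2: Ee|EE
E/II-3 un I-1×I-2: ee
⇒ E over [I-1,I-2,II-1,II-2,II-3]: 4 consistent

I-1 ∈ {CC Ee, Cc Ee}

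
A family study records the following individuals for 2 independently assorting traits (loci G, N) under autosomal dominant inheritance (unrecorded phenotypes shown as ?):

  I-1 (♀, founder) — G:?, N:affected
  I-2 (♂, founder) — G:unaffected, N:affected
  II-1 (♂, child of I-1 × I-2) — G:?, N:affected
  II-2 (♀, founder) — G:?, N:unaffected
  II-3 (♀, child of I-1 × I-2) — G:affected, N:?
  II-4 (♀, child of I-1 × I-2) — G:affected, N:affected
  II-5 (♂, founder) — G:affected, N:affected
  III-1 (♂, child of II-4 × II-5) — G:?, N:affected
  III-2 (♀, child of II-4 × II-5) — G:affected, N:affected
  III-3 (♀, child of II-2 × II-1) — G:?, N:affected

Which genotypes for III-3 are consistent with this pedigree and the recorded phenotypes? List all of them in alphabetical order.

G/I-1 ? ·: Gg|GG
G/I-2 un ·: gg
G/II-1 ? I-1×I-2: gg|Gg
G/II-2 ? ·: gg|Gg|GG
G/II-3 aff I-1×I-2: Gg
G/II-4 aff I-1×I-2: Gg
G/II-5 aff ·: Gg|GG
G/III-1 ? II-4×II-5: gg|Gg|GG
G/III-2 aff II-4×II-5: Gg|GG
G/III-3 ? II-2×II-1: gg|Gg|GG
⇒ G over [I-1,I-2,II-1,II-2,II-3,II-4,II-5,III-1,III-2,III-3]: 180 consistent
N/I-1 aff ·: Nn|NN
N/I-2 aff ·: Nn|NN
N/II-1 aff I-1×I-2: Nn|NN
N/II-2 un ·: nn
N/II-3 ? I-1×I-2: nn|Nn|NN
N/II-4 aff I-1×I-2: Nn|NN
N/II-5 aff ·: Nn|NN
N/III-1 aff II-4×II-5: Nn|NN
N/III-2 aff II-4×II-5: Nn|NN
N/III-3 aff II-2×II-1: Nn
⇒ N over [I-1,I-2,II-1,II-2,II-3,II-4,II-5,III-1,III-2,III-3]: 187 consistent

III-3 ∈ {GG Nn, Gg Nn, gg Nn}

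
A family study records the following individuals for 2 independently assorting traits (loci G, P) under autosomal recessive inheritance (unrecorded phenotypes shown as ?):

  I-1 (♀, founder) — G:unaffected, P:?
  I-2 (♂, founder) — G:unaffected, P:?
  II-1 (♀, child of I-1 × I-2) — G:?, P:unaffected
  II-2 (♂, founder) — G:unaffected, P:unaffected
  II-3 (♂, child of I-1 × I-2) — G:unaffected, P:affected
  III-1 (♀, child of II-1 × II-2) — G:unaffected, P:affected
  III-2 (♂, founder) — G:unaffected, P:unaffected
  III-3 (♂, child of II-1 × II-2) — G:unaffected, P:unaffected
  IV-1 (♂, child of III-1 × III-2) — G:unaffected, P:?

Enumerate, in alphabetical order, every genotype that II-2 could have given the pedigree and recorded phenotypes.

II-2 ∈ {GG Pp, Gg Pp}

G/I-1 un ·: GG|Gg
G/I-2 un ·: GG|Gg
G/II-1 ? I-1×I-2: GG|Gg|gg
G/II-2 un ·: GG|Gg
G/II-3 un I-1×I-2: GG|Gg
G/III-1 un II-1×II-2: GG|Gg
G/III-2 un ·: GG|Gg
G/III-3 un II-1×II-2: GG|Gg
G/IV-1 un III-1×III-2: GG|Gg
⇒ G over [I-1,I-2,II-1,II-2,II-3,III-1,III-2,III-3,IV-1]: 303 consistent
P/I-1 ? ·: Pp|pp
P/I-2 ? ·: Pp|pp
P/II-1 un I-1×I-2: Pp
P/II-2 un ·: Pp
P/II-3 aff I-1×I-2: pp
P/III-1 aff II-1×II-2: pp
P/III-2 un ·: PP|Pp
P/III-3 un II-1×II-2: PP|Pp
P/IV-1 ? III-1×III-2: Pp|pp
⇒ P over [I-1,I-2,II-1,II-2,II-3,III-1,III-2,III-3,IV-1]: 18 consistent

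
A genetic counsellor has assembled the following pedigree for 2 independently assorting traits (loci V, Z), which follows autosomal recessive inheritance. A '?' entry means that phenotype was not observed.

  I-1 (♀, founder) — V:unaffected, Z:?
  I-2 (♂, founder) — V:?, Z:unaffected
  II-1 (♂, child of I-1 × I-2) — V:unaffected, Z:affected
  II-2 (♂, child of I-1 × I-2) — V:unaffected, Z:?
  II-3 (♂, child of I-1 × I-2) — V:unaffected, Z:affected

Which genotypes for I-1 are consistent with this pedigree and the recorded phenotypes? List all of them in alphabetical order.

I-1 ∈ {VV Zz, VV zz, Vv Zz, Vv zz}

V/I-1 un ·: VV|Vv
V/I-2 ? ·: VV|Vv|vv
V/II-1 un I-1×I-2: VV|Vv
V/II-2 un I-1×I-2: VV|Vv
V/II-3 un I-1×I-2: VV|Vv
⇒ V over [I-1,I-2,II-1,II-2,II-3]: 27 consistent
Z/I-1 ? ·: Zz|zz
Z/I-2 un ·: Zz
Z/II-1 aff I-1×I-2: zz
Z/II-2 ? I-1×I-2: ZZ|Zz|zz
Z/II-3 aff I-1×I-2: zz
⇒ Z over [I-1,I-2,II-1,II-2,II-3]: 5 consistent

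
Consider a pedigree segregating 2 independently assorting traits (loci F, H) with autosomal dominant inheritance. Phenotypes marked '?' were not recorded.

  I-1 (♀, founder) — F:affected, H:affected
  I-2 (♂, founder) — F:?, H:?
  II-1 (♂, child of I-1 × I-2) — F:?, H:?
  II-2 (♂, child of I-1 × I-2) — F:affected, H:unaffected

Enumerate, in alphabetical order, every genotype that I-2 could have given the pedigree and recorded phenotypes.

F/I-1 aff ·: Ff|FF
F/I-2 ? ·: ff|Ff|FF
F/II-1 ? I-1×I-2: ff|Ff|FF
F/II-2 aff I-1×I-2: Ff|FF
⇒ F over [I-1,I-2,II-1,II-2]: 18 consistent
H/I-1 aff ·: Hh
H/I-2 ? ·: hh|Hh
H/II-1 ? I-1×I-2: hh|Hh|HH
H/II-2 un I-1×I-2: hh
⇒ H over [I-1,I-2,II-1,II-2]: 5 consistent

I-2 ∈ {FF Hh, FF hh, Ff Hh, Ff hh, ff Hh, ff hh}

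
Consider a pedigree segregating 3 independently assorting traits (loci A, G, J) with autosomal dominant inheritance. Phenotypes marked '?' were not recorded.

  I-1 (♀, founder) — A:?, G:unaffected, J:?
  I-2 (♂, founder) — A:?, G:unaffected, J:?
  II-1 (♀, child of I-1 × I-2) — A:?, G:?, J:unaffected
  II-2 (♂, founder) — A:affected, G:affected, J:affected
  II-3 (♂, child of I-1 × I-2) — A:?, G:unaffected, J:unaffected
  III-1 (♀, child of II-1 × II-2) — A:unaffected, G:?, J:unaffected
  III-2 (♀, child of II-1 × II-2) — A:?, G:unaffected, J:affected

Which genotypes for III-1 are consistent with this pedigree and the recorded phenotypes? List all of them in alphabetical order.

A/I-1 ? ·: aa|Aa|AA
A/I-2 ? ·: aa|Aa|AA
A/II-1 ? I-1×I-2: aa|Aa
A/II-2 aff ·: Aa
A/II-3 ? I-1×I-2: aa|Aa|AA
A/III-1 un II-1×II-2: aa
A/III-2 ? II-1×II-2: aa|Aa|AA
⇒ A over [I-1,I-2,II-1,II-2,II-3,III-1,III-2]: 55 consistent
G/I-1 un ·: gg
G/I-2 un ·: gg
G/II-1 ? I-1×I-2: gg
G/II-2 aff ·: Gg
G/II-3 un I-1×I-2: gg
G/III-1 ? II-1×II-2: gg|Gg
G/III-2 un II-1×II-2: gg
⇒ G over [I-1,I-2,II-1,II-2,II-3,III-1,III-2]: 2 consistent
J/I-1 ? ·: jj|Jj
J/I-2 ? ·: jj|Jj
J/II-1 un I-1×I-2: jj
J/II-2 aff ·: Jj
J/II-3 un I-1×I-2: jj
J/III-1 un II-1×II-2: jj
J/III-2 aff II-1×II-2: Jj
⇒ J over [I-1,I-2,II-1,II-2,II-3,III-1,III-2]: 4 consistent

III-1 ∈ {aa Gg jj, aa gg jj}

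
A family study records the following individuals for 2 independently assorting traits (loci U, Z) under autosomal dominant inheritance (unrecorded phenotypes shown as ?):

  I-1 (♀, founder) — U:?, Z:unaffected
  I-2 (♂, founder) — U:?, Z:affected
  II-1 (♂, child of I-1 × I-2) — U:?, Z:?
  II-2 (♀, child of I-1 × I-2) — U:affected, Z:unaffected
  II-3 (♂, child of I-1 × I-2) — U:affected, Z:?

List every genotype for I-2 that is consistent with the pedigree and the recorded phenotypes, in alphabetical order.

I-2 ∈ {UU Zz, Uu Zz, uu Zz}

U/I-1 ? ·: uu|Uu|UU
U/I-2 ? ·: uu|Uu|UU
U/II-1 ? I-1×I-2: uu|Uu|UU
U/II-2 aff I-1×I-2: Uu|UU
U/II-3 aff I-1×I-2: Uu|UU
⇒ U over [I-1,I-2,II-1,II-2,II-3]: 35 consistent
Z/I-1 un ·: zz
Z/I-2 aff ·: Zz
Z/II-1 ? I-1×I-2: zz|Zz
Z/II-2 un I-1×I-2: zz
Z/II-3 ? I-1×I-2: zz|Zz
⇒ Z over [I-1,I-2,II-1,II-2,II-3]: 4 consistent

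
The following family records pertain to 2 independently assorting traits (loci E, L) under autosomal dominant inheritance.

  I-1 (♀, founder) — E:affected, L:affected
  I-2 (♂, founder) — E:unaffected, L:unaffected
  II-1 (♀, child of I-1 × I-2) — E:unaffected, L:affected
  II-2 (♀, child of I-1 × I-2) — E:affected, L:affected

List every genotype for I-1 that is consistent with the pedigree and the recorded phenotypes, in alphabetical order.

I-1 ∈ {Ee LL, Ee Ll}

E/I-1 aff ·: Ee
E/I-2 un ·: ee
E/II-1 un I-1×I-2: ee
E/II-2 aff I-1×I-2: Ee
⇒ E over [I-1,I-2,II-1,II-2]: 1 consistent
L/I-1 aff ·: Ll|LL
L/I-2 un ·: ll
L/II-1 aff I-1×I-2: Ll
L/II-2 aff I-1×I-2: Ll
⇒ L over [I-1,I-2,II-1,II-2]: 2 consistent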